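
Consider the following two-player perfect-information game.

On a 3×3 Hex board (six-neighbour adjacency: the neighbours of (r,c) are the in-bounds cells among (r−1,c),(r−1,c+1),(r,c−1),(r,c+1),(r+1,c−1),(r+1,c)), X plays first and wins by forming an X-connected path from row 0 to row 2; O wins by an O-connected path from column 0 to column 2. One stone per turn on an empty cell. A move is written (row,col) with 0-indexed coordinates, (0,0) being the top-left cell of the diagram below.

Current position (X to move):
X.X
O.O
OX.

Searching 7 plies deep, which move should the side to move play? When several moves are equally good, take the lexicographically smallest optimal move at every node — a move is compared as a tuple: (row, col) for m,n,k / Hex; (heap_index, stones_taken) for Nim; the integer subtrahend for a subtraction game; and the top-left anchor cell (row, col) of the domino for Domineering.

X's best at [X.X/O.O/OX.]: (1,1)

ply 1, X at X.X/O.O/OX. | (0,1)=-1→XXX/O.O/OX.; (1,1)=+1→X.X/OXO/OX.*; (2,2)=-1→X.X/O.O/OXX
ply 2: X.X/OXO/OX. is terminal -1 (O); from X.X/O.O/OX. depth 7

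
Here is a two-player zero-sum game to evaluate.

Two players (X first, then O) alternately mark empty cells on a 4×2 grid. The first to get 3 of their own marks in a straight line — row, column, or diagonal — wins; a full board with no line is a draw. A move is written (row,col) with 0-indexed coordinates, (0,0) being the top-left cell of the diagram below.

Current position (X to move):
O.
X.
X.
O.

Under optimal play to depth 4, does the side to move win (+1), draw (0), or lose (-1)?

ply 1, X at O./X./X./O. | (0,1)=+0→OX/X./X./O.*; (1,1)=+0→O./XX/X./O.; (2,1)=+0→O./X./XX/O.; (3,1)=+0→O./X./X./OX
ply 2, O at OX/X./X./O. | (1,1)=+0→OX/XO/X./O.*; (2,1)=+0→OX/X./XO/O.; (3,1)=+0→OX/X./X./OO
ply 3, X at OX/XO/X./O. | (2,1)=+0→OX/XO/XX/O.*; (3,1)=+0→OX/XO/X./OX
ply 4, O at OX/XO/XX/O. | (3,1)=+0→OX/XO/XX/OO*
ply 5: OX/XO/XX/OO is terminal +0 (X); from O./X./X./O. depth 4

value(O./X./X./O., X) = 0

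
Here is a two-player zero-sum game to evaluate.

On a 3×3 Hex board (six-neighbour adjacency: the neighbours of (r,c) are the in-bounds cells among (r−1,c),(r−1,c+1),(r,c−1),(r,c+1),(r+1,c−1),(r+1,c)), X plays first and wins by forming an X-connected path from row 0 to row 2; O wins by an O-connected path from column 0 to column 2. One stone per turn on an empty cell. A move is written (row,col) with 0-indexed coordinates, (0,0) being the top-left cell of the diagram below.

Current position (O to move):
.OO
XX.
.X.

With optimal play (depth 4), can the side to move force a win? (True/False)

O winning at [.OO/XX./.X.]: True

p1 O@[.OO/XX./.X.]: (0,0)[OOO/XX./.X.]+1* (1,2)[.OO/XXO/.X.]-1 (2,0)[.OO/XX./OX.]-1 (2,2)[.OO/XX./.XO]-1
p2 X@[OOO/XX./.X.] terminal -1; root [.OO/XX./.X.] d4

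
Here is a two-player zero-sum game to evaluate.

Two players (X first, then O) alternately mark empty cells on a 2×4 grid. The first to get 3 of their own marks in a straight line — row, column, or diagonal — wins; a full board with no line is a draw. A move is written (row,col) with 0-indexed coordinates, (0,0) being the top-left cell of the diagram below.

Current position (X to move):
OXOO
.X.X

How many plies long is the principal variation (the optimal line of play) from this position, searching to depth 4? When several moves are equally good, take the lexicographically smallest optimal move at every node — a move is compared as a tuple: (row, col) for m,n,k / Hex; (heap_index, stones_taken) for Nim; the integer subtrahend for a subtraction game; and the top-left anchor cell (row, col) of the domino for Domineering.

PV length from [OXOO/.X.X]: 1 ply

ply 1, X at OXOO/.X.X | (1,0)=+0→OXOO/XX.X; (1,2)=+1→OXOO/.XXX*
ply 2: OXOO/.XXX is terminal -1 (O); from OXOO/.X.X depth 4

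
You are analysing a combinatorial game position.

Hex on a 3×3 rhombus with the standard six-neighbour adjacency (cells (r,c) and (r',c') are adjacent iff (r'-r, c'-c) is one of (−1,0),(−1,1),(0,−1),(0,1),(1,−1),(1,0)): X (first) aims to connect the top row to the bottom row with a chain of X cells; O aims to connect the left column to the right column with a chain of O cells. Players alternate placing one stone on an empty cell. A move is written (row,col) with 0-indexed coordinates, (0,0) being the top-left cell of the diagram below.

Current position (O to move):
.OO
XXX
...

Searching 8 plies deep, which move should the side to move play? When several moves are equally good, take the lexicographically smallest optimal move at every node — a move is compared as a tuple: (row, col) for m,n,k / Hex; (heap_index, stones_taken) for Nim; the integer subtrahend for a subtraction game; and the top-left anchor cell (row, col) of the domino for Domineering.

O's best at [.OO/XXX/...]: (0,0)

ply 1, O at .OO/XXX/... | (0,0)=+1→OOO/XXX/...*; (2,0)=-1→.OO/XXX/O..; (2,1)=-1→.OO/XXX/.O.; (2,2)=-1→.OO/XXX/..O
ply 2: OOO/XXX/... is terminal -1 (X); from .OO/XXX/... depth 8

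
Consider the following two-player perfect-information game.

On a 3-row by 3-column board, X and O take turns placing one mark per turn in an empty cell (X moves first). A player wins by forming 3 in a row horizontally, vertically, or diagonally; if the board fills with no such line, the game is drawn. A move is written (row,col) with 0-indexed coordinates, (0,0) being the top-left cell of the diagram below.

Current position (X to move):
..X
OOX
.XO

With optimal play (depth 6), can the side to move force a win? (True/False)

X winning at [..X/OOX/.XO]: False

p1 X@[..X/OOX/.XO]: (0,0)[X.X/OOX/.XO]+0* (0,1)[.XX/OOX/.XO]-1 (2,0)[..X/OOX/XXO]-1
p2 O@[X.X/OOX/.XO]: (0,1)[XOX/OOX/.XO]+0* (2,0)[X.X/OOX/OXO]-1
p3 X@[XOX/OOX/.XO]: (2,0)[XOX/OOX/XXO]+0*
p4 O@[XOX/OOX/XXO] terminal +0; root [..X/OOX/.XO] d6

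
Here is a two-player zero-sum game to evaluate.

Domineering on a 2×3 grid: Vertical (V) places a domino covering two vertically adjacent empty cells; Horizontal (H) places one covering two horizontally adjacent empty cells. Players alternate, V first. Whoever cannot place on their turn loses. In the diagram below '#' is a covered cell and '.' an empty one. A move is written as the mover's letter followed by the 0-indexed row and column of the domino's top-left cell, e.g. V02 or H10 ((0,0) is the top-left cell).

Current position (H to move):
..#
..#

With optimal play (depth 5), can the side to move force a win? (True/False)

H winning at [..#/..#]: True

[..#/..#] H move#1: H00:+1/###/..#*, H10:+1/..#/###
[###/..#] end (terminal -1, V#2); searched ..#/..# to 5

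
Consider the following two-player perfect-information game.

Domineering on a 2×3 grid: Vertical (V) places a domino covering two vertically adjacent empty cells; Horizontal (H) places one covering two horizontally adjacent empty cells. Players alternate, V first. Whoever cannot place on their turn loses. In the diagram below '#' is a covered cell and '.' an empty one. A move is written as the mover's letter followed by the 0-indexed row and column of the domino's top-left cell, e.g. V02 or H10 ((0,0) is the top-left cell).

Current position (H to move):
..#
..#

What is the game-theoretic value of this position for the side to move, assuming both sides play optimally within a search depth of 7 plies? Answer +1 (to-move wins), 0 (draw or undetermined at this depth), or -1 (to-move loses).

value(..#/..#, H) = +1

ply 1, H at ..#/..# | H00=+1→###/..#*; H10=+1→..#/###
ply 2: ###/..# is terminal -1 (V); from ..#/..# depth 7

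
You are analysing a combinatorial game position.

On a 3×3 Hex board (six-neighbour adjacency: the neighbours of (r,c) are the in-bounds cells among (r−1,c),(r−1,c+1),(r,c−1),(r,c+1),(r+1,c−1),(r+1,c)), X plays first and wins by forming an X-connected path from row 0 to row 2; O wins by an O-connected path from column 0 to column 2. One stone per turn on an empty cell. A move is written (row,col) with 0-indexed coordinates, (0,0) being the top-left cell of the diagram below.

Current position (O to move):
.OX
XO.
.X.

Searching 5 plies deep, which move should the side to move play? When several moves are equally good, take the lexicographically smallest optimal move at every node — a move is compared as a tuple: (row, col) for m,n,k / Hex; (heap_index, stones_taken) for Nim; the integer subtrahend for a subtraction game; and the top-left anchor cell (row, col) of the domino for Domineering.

O's best at [.OX/XO./.X.]: (1,2)

ply 1, O at .OX/XO./.X. | (0,0)=-1→OOX/XO./.X.; (1,2)=+1→.OX/XOO/.X.*; (2,0)=-1→.OX/XO./OX.; (2,2)=-1→.OX/XO./.XO
ply 2, X at .OX/XOO/.X. | (0,0)=-1→XOX/XOO/.X.*; (2,0)=-1→.OX/XOO/XX.; (2,2)=-1→.OX/XOO/.XX
ply 3, O at XOX/XOO/.X. | (2,0)=+1→XOX/XOO/OX.*; (2,2)=-1→XOX/XOO/.XO
ply 4: XOX/XOO/OX. is terminal -1 (X); from .OX/XO./.X. depth 5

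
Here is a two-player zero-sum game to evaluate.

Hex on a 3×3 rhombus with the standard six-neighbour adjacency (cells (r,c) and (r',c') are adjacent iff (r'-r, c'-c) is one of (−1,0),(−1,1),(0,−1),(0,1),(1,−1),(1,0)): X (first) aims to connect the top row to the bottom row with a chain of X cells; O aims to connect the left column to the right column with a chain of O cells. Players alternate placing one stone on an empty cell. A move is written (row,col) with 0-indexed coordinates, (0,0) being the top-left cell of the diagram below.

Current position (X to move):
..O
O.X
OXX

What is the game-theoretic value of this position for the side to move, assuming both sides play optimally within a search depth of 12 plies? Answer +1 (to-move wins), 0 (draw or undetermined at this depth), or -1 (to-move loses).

[..O/O.X/OXX] X move#1: (0,0):-1/X.O/O.X/OXX*, (0,1):-1/.XO/O.X/OXX, (1,1):-1/..O/OXX/OXX
[X.O/O.X/OXX] O move#2: (0,1):+1/XOO/O.X/OXX*, (1,1):+1/X.O/OOX/OXX
[XOO/O.X/OXX] end (terminal -1, X#3); searched ..O/O.X/OXX to 12

value(..O/O.X/OXX, X) = -1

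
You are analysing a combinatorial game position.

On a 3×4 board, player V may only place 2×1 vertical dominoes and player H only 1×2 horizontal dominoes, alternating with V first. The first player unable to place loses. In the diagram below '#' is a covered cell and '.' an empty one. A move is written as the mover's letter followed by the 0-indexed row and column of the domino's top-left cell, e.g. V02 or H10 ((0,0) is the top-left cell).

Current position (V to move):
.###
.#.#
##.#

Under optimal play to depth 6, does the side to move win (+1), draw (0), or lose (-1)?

value(.###/.#.#/##.#, V) = +1

p1 V@[.###/.#.#/##.#]: V00[####/##.#/##.#]+1* V12[.###/.###/####]+1
p2 H@[####/##.#/##.#] terminal -1; root [.###/.#.#/##.#] d6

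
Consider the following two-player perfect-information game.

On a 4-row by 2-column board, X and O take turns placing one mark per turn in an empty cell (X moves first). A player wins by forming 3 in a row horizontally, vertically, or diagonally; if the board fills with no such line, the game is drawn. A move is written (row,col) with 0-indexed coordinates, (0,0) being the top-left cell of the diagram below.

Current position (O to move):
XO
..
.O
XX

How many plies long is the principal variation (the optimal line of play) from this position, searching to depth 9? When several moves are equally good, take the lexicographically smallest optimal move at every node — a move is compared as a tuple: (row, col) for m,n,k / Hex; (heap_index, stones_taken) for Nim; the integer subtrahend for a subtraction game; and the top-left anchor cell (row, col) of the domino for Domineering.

PV length from [XO/../.O/XX]: 1 ply

p1 O@[XO/../.O/XX]: (1,0)[XO/O./.O/XX]+0 (1,1)[XO/.O/.O/XX]+1* (2,0)[XO/../OO/XX]+0
p2 X@[XO/.O/.O/XX] terminal -1; root [XO/../.O/XX] d9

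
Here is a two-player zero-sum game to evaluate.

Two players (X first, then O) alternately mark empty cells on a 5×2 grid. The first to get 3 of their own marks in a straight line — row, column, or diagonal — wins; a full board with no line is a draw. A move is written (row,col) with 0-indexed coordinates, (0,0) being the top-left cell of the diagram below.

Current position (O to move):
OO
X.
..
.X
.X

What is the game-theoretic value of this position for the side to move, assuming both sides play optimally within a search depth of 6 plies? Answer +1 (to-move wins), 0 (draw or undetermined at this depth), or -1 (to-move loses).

ply 1, O at OO/X./../.X/.X | (1,1)=-1→OO/XO/../.X/.X; (2,0)=-1→OO/X./O./.X/.X; (2,1)=+0→OO/X./.O/.X/.X*; (3,0)=-1→OO/X./../OX/.X; (4,0)=-1→OO/X./../.X/OX
ply 2, X at OO/X./.O/.X/.X | (1,1)=+0→OO/XX/.O/.X/.X*; (2,0)=-1→OO/X./XO/.X/.X; (3,0)=-1→OO/X./.O/XX/.X; (4,0)=-1→OO/X./.O/.X/XX
ply 3, O at OO/XX/.O/.X/.X | (2,0)=+0→OO/XX/OO/.X/.X*; (3,0)=+0→OO/XX/.O/OX/.X; (4,0)=+0→OO/XX/.O/.X/OX
ply 4, X at OO/XX/OO/.X/.X | (3,0)=+0→OO/XX/OO/XX/.X*; (4,0)=+0→OO/XX/OO/.X/XX
ply 5, O at OO/XX/OO/XX/.X | (4,0)=+0→OO/XX/OO/XX/OX*
ply 6: OO/XX/OO/XX/OX is terminal +0 (X); from OO/X./../.X/.X depth 6

value(OO/X./../.X/.X, O) = 0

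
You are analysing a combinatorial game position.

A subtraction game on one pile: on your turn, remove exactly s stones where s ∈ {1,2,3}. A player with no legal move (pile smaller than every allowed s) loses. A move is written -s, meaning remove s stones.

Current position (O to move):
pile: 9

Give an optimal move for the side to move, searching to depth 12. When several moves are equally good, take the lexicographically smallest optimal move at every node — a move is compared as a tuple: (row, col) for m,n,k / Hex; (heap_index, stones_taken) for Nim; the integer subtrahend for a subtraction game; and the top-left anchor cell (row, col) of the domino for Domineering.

ply 1, O at 9 | -1=+1→8*; -2=-1→7; -3=-1→6
ply 2, X at 8 | -1=-1→7*; -2=-1→6; -3=-1→5
ply 3, O at 7 | -1=-1→6; -2=-1→5; -3=+1→4*
ply 4, X at 4 | -1=-1→3*; -2=-1→2; -3=-1→1
ply 5, O at 3 | -1=-1→2; -2=-1→1; -3=+1→0*
ply 6: 0 is terminal -1 (X); from 9 depth 12

O's best at [9]: -1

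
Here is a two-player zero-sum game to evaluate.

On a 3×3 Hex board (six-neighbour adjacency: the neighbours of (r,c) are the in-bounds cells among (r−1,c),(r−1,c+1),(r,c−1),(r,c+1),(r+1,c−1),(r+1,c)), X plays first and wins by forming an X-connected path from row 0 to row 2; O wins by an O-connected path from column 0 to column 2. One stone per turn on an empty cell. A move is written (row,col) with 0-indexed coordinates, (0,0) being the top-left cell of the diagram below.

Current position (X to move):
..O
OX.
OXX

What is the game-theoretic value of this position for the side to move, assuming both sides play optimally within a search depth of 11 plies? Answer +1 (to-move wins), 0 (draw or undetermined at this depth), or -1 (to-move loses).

ply 1, X at ..O/OX./OXX | (0,0)=-1→X.O/OX./OXX; (0,1)=+1→.XO/OX./OXX*; (1,2)=-1→..O/OXX/OXX
ply 2: .XO/OX./OXX is terminal -1 (O); from ..O/OX./OXX depth 11

value(..O/OX./OXX, X) = +1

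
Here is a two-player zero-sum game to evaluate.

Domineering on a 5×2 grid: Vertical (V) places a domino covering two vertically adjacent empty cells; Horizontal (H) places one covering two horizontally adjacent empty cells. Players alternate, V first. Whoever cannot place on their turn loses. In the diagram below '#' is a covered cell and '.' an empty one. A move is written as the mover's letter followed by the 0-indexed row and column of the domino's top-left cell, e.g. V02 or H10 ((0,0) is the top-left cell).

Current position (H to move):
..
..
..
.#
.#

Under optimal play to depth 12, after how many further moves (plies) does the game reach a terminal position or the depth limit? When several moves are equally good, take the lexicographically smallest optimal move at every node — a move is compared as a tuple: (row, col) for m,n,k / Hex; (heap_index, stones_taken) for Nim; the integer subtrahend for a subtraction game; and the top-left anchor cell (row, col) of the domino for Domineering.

PV length from [../../../.#/.#]: 3 plies

ply 1, H at ../../../.#/.# | H00=-1→##/../../.#/.#; H10=+1→../##/../.#/.#*; H20=-1→../../##/.#/.#
ply 2, V at ../##/../.#/.# | V20=-1→../##/#./##/.#*; V30=-1→../##/../##/##
ply 3, H at ../##/#./##/.# | H00=+1→##/##/#./##/.#*
ply 4: ##/##/#./##/.# is terminal -1 (V); from ../../../.#/.# depth 12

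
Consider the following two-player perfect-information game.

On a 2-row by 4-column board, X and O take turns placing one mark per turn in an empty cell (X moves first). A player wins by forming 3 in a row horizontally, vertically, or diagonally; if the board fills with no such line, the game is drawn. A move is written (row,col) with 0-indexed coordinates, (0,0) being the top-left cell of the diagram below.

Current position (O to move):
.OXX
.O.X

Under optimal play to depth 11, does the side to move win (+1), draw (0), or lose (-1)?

p1 O@[.OXX/.O.X]: (0,0)[OOXX/.O.X]+0* (1,0)[.OXX/OO.X]+0 (1,2)[.OXX/.OOX]+0
p2 X@[OOXX/.O.X]: (1,0)[OOXX/XO.X]+0* (1,2)[OOXX/.OXX]+0
p3 O@[OOXX/XO.X]: (1,2)[OOXX/XOOX]+0*
p4 X@[OOXX/XOOX] terminal +0; root [.OXX/.O.X] d11

value(.OXX/.O.X, O) = 0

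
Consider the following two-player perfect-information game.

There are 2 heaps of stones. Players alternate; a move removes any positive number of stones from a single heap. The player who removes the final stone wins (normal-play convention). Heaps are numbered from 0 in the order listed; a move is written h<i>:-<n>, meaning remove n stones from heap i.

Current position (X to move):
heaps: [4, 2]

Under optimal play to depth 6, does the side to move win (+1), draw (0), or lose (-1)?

value((4,2), X) = +1

p1 X@[(4,2)]: h0:-1[(3,2)]-1 h0:-2[(2,2)]+1* h0:-3[(1,2)]-1 h0:-4[(0,2)]-1 h1:-1[(4,1)]-1 h1:-2[(4,0)]-1
p2 O@[(2,2)]: h0:-1[(1,2)]-1* h0:-2[(0,2)]-1 h1:-1[(2,1)]-1 h1:-2[(2,0)]-1
p3 X@[(1,2)]: h0:-1[(0,2)]-1 h1:-1[(1,1)]+1* h1:-2[(1,0)]-1
p4 O@[(1,1)]: h0:-1[(0,1)]-1* h1:-1[(1,0)]-1
p5 X@[(0,1)]: h1:-1[(0,0)]+1*
p6 O@[(0,0)] terminal -1; root [(4,2)] d6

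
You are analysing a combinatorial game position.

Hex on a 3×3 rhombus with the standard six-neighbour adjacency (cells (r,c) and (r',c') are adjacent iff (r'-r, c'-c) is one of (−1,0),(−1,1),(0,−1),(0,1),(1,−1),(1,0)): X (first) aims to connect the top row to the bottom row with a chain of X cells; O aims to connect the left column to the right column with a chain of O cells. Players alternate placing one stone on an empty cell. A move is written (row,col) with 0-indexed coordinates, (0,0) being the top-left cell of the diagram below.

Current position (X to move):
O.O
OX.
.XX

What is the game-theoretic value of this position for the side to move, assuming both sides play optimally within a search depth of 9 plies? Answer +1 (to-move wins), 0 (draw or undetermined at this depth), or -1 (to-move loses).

[O.O/OX./.XX] X move#1: (0,1):+1/OXO/OX./.XX*, (1,2):-1/O.O/OXX/.XX, (2,0):-1/O.O/OX./XXX
[OXO/OX./.XX] end (terminal -1, O#2); searched O.O/OX./.XX to 9

value(O.O/OX./.XX, X) = +1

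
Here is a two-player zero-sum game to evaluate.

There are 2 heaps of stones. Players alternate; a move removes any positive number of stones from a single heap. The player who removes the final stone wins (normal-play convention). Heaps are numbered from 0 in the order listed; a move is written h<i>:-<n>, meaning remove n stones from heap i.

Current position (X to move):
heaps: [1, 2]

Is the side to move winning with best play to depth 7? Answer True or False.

X winning at [(1,2)]: True

p1 X@[(1,2)]: h0:-1[(0,2)]-1 h1:-1[(1,1)]+1* h1:-2[(1,0)]-1
p2 O@[(1,1)]: h0:-1[(0,1)]-1* h1:-1[(1,0)]-1
p3 X@[(0,1)]: h1:-1[(0,0)]+1*
p4 O@[(0,0)] terminal -1; root [(1,2)] d7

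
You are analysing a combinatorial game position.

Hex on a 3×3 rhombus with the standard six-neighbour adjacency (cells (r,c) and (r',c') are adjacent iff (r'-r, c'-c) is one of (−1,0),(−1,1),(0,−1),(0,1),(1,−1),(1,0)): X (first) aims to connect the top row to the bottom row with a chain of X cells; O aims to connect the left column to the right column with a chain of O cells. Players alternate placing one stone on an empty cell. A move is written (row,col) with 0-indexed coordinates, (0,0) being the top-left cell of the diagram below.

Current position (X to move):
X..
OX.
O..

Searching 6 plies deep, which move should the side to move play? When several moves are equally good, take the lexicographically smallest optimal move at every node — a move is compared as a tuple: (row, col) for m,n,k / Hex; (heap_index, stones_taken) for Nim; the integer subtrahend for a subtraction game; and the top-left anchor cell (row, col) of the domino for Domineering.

ply 1, X at X../OX./O.. | (0,1)=-1→XX./OX./O..; (0,2)=-1→X.X/OX./O..; (1,2)=+1→X../OXX/O..*; (2,1)=+1→X../OX./OX.; (2,2)=+1→X../OX./O.X
ply 2, O at X../OXX/O.. | (0,1)=-1→XO./OXX/O..*; (0,2)=-1→X.O/OXX/O..; (2,1)=-1→X../OXX/OO.; (2,2)=-1→X../OXX/O.O
ply 3, X at XO./OXX/O.. | (0,2)=+1→XOX/OXX/O..*; (2,1)=-1→XO./OXX/OX.; (2,2)=-1→XO./OXX/O.X
ply 4, O at XOX/OXX/O.. | (2,1)=-1→XOX/OXX/OO.*; (2,2)=-1→XOX/OXX/O.O
ply 5, X at XOX/OXX/OO. | (2,2)=+1→XOX/OXX/OOX*
ply 6: XOX/OXX/OOX is terminal -1 (O); from X../OX./O.. depth 6

X's best at [X../OX./O..]: (1,2)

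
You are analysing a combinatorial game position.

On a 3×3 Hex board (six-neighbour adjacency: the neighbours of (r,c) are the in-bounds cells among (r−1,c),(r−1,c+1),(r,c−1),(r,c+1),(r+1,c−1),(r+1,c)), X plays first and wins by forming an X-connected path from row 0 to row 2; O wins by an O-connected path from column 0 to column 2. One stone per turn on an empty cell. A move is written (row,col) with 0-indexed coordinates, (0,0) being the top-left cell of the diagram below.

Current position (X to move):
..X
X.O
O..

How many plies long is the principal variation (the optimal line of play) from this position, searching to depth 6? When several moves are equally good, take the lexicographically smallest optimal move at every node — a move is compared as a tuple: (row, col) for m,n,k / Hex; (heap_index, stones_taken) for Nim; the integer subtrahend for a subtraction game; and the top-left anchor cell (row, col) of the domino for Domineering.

PV length from [..X/X.O/O..]: 4 plies

ply 1, X at ..X/X.O/O.. | (0,0)=-1→X.X/X.O/O..*; (0,1)=-1→.XX/X.O/O..; (1,1)=-1→..X/XXO/O..; (2,1)=-1→..X/X.O/OX.; (2,2)=-1→..X/X.O/O.X
ply 2, O at X.X/X.O/O.. | (0,1)=+1→XOX/X.O/O..*; (1,1)=+1→X.X/XOO/O..; (2,1)=+1→X.X/X.O/OO.; (2,2)=+1→X.X/X.O/O.O
ply 3, X at XOX/X.O/O.. | (1,1)=-1→XOX/XXO/O..*; (2,1)=-1→XOX/X.O/OX.; (2,2)=-1→XOX/X.O/O.X
ply 4, O at XOX/XXO/O.. | (2,1)=+1→XOX/XXO/OO.*; (2,2)=-1→XOX/XXO/O.O
ply 5: XOX/XXO/OO. is terminal -1 (X); from ..X/X.O/O.. depth 6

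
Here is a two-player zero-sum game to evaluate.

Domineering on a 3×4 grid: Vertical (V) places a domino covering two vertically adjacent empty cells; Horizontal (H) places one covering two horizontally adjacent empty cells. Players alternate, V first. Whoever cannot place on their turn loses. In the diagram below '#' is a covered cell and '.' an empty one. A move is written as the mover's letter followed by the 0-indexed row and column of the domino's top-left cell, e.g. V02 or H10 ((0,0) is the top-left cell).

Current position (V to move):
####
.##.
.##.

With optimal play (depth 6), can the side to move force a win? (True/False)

p1 V@[####/.##./.##.]: V10[####/###./###.]+1* V13[####/.###/.###]+1
p2 H@[####/###./###.] terminal -1; root [####/.##./.##.] d6

V winning at [####/.##./.##.]: True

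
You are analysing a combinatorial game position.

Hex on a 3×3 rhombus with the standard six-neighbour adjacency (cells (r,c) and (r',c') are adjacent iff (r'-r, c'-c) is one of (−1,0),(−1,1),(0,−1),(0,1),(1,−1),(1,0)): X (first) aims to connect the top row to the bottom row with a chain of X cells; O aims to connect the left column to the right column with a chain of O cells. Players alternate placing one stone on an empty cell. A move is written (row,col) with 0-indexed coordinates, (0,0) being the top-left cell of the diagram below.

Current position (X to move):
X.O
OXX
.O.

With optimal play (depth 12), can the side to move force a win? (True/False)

p1 X@[X.O/OXX/.O.]: (0,1)[XXO/OXX/.O.]+1* (2,0)[X.O/OXX/XO.]-1 (2,2)[X.O/OXX/.OX]-1
p2 O@[XXO/OXX/.O.]: (2,0)[XXO/OXX/OO.]-1* (2,2)[XXO/OXX/.OO]-1
p3 X@[XXO/OXX/OO.]: (2,2)[XXO/OXX/OOX]+1*
p4 O@[XXO/OXX/OOX] terminal -1; root [X.O/OXX/.O.] d12

X winning at [X.O/OXX/.O.]: True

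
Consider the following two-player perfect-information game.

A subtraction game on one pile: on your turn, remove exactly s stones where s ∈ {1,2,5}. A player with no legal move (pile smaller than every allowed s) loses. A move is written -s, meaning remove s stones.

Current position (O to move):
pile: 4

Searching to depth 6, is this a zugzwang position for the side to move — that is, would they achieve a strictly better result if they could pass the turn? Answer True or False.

p1 O@[4]: -1[3]+1* -2[2]-1
p2 X@[3]: -1[2]-1* -2[1]-1
p3 O@[2]: -1[1]-1 -2[0]+1*
p4 X@[0] terminal -1; root [4] d6
suppose O passes — search the same position with X to move:
pass> p1 X@[4]: -1[3]+1* -2[2]-1
pass> p2 O@[3]: -1[2]-1* -2[1]-1
pass> p3 X@[2]: -1[1]-1 -2[0]+1*
pass> p4 O@[0] terminal -1; root [4] d6
for O: play +1, pass -1

zugzwang(4, O) = False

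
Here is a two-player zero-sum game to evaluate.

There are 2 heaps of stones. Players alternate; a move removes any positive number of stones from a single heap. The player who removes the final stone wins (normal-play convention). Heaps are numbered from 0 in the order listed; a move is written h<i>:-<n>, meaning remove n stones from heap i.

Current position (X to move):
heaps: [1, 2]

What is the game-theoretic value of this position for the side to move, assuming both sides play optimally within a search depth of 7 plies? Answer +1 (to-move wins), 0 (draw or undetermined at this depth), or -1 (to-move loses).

value((1,2), X) = +1

ply 1, X at (1,2) | h0:-1=-1→(0,2); h1:-1=+1→(1,1)*; h1:-2=-1→(1,0)
ply 2, O at (1,1) | h0:-1=-1→(0,1)*; h1:-1=-1→(1,0)
ply 3, X at (0,1) | h1:-1=+1→(0,0)*
ply 4: (0,0) is terminal -1 (O); from (1,2) depth 7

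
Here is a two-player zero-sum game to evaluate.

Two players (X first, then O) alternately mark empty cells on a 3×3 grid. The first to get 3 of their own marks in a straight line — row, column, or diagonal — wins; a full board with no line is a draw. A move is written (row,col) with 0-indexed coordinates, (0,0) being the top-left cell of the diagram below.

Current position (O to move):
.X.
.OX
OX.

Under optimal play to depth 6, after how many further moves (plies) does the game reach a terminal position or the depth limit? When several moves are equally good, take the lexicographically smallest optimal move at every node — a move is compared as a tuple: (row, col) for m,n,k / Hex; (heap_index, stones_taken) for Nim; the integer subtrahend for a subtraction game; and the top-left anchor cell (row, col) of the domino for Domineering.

PV length from [.X./.OX/OX.]: 3 plies

ply 1, O at .X./.OX/OX. | (0,0)=+1→OX./.OX/OX.*; (0,2)=+1→.XO/.OX/OX.; (1,0)=+1→.X./OOX/OX.; (2,2)=+1→.X./.OX/OXO
ply 2, X at OX./.OX/OX. | (0,2)=-1→OXX/.OX/OX.*; (1,0)=-1→OX./XOX/OX.; (2,2)=-1→OX./.OX/OXX
ply 3, O at OXX/.OX/OX. | (1,0)=+1→OXX/OOX/OX.*; (2,2)=+1→OXX/.OX/OXO
ply 4: OXX/OOX/OX. is terminal -1 (X); from .X./.OX/OX. depth 6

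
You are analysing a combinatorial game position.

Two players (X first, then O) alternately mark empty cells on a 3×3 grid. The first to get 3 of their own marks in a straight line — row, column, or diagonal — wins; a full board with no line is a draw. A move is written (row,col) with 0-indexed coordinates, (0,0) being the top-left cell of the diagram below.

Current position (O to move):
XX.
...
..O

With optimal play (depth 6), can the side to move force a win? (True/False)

O winning at [XX./.../..O]: True

p1 O@[XX./.../..O]: (0,2)[XXO/.../..O]+1* (1,0)[XX./O../..O]-1 (1,1)[XX./.O./..O]-1 (1,2)[XX./..O/..O]-1 (2,0)[XX./.../O.O]-1 (2,1)[XX./.../.OO]-1
p2 X@[XXO/.../..O]: (1,0)[XXO/X../..O]-1* (1,1)[XXO/.X./..O]-1 (1,2)[XXO/..X/..O]-1 (2,0)[XXO/.../X.O]-1 (2,1)[XXO/.../.XO]-1
p3 O@[XXO/X../..O]: (1,1)[XXO/XO./..O]-1 (1,2)[XXO/X.O/..O]+1* (2,0)[XXO/X../O.O]+1 (2,1)[XXO/X../.OO]-1
p4 X@[XXO/X.O/..O] terminal -1; root [XX./.../..O] d6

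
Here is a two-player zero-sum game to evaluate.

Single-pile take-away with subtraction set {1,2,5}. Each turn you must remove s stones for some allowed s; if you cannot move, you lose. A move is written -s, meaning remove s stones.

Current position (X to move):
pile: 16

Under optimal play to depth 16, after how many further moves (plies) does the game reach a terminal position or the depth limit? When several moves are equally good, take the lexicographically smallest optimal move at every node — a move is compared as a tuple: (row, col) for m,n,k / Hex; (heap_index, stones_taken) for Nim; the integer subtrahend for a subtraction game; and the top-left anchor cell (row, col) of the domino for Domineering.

[16] X move#1: -1:+1/15*, -2:-1/14, -5:-1/11
[15] O move#2: -1:-1/14*, -2:-1/13, -5:-1/10
[14] X move#3: -1:-1/13, -2:+1/12*, -5:+1/9
[12] O move#4: -1:-1/11*, -2:-1/10, -5:-1/7
[11] X move#5: -1:-1/10, -2:+1/9*, -5:+1/6
[9] O move#6: -1:-1/8*, -2:-1/7, -5:-1/4
[8] X move#7: -1:-1/7, -2:+1/6*, -5:+1/3
[6] O move#8: -1:-1/5*, -2:-1/4, -5:-1/1
[5] X move#9: -1:-1/4, -2:+1/3*, -5:+1/0
[3] O move#10: -1:-1/2*, -2:-1/1
[2] X move#11: -1:-1/1, -2:+1/0*
[0] end (terminal -1, O#12); searched 16 to 16

PV length from [16]: 11 plies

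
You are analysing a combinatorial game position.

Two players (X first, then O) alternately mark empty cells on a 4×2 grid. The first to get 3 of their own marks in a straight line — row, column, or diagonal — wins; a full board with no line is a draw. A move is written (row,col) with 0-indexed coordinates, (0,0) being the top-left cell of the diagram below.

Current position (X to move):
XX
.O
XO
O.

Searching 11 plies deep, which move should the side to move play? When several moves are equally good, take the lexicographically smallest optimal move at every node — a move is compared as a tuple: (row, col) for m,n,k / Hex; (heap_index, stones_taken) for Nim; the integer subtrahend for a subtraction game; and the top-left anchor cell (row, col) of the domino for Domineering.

X's best at [XX/.O/XO/O.]: (1,0)

[XX/.O/XO/O.] X move#1: (1,0):+1/XX/XO/XO/O.*, (3,1):+0/XX/.O/XO/OX
[XX/XO/XO/O.] end (terminal -1, O#2); searched XX/.O/XO/O. to 11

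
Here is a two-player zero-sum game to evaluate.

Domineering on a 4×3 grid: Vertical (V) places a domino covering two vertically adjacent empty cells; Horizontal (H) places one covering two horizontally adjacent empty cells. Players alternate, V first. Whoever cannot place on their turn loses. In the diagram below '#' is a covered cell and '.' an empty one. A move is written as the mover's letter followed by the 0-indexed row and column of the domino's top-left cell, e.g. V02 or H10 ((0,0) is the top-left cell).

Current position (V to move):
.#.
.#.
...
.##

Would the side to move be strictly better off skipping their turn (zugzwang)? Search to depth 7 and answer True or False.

zugzwang(.#./.#./.../.##, V) = False

p1 V@[.#./.#./.../.##]: V00[##./##./.../.##]+1* V02[.##/.##/.../.##]+1 V10[.#./##./#../.##]+1 V12[.#./.##/..#/.##]+1 V20[.#./.#./#../###]+1
p2 H@[##./##./.../.##]: H20[##./##./##./.##]-1* H21[##./##./.##/.##]-1
p3 V@[##./##./##./.##]: V02[###/###/##./.##]+1* V12[##./###/###/.##]+1
p4 H@[###/###/##./.##] terminal -1; root [.#./.#./.../.##] d7
if V skipped the turn, H would face:
~ p1 H@[.#./.#./.../.##]: H20[.#./.#./##./.##]-1* H21[.#./.#./.##/.##]-1
~ p2 V@[.#./.#./##./.##]: V00[##./##./##./.##]+1* V02[.##/.##/##./.##]+1 V12[.#./.##/###/.##]+1
~ p3 H@[##./##./##./.##] terminal -1; root [.#./.#./.../.##] d7
compare (V): move=+1 vs pass=+1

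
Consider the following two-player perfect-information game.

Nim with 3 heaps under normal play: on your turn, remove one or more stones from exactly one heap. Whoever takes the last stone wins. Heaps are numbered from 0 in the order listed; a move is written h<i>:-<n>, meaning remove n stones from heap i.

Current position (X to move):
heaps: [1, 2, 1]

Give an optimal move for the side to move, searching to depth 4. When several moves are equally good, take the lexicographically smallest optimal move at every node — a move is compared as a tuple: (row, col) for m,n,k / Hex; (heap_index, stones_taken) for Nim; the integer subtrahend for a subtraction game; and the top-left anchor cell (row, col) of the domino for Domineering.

X's best at [(1,2,1)]: h1:-2

ply 1, X at (1,2,1) | h0:-1=-1→(0,2,1); h1:-1=-1→(1,1,1); h1:-2=+1→(1,0,1)*; h2:-1=-1→(1,2,0)
ply 2, O at (1,0,1) | h0:-1=-1→(0,0,1)*; h2:-1=-1→(1,0,0)
ply 3, X at (0,0,1) | h2:-1=+1→(0,0,0)*
ply 4: (0,0,0) is terminal -1 (O); from (1,2,1) depth 4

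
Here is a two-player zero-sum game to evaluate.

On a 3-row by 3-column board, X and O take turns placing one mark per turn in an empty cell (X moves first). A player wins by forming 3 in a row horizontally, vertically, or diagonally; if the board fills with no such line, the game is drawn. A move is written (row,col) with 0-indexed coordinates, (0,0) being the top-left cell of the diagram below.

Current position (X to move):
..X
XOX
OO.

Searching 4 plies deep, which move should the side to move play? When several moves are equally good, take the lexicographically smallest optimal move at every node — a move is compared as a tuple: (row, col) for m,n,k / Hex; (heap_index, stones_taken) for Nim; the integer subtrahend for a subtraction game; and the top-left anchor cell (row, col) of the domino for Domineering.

ply 1, X at ..X/XOX/OO. | (0,0)=-1→X.X/XOX/OO.; (0,1)=-1→.XX/XOX/OO.; (2,2)=+1→..X/XOX/OOX*
ply 2: ..X/XOX/OOX is terminal -1 (O); from ..X/XOX/OO. depth 4

X's best at [..X/XOX/OO.]: (2,2)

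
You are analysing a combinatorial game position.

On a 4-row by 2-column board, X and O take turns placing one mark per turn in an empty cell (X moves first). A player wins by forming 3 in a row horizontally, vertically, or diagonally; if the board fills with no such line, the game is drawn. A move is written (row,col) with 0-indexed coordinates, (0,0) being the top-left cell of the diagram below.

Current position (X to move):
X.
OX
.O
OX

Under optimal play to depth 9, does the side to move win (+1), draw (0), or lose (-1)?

ply 1, X at X./OX/.O/OX | (0,1)=-1→XX/OX/.O/OX; (2,0)=+0→X./OX/XO/OX*
ply 2, O at X./OX/XO/OX | (0,1)=+0→XO/OX/XO/OX*
ply 3: XO/OX/XO/OX is terminal +0 (X); from X./OX/.O/OX depth 9

value(X./OX/.O/OX, X) = 0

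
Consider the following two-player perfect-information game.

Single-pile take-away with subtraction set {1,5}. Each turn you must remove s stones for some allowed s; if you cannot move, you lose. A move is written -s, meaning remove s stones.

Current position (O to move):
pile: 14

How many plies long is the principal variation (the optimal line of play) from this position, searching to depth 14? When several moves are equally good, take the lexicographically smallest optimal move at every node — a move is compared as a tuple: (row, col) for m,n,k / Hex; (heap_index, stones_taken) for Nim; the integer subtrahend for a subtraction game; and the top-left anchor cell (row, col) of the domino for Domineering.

PV length from [14]: 14 plies

ply 1, O at 14 | -1=-1→13*; -5=-1→9
ply 2, X at 13 | -1=+1→12*; -5=+1→8
ply 3, O at 12 | -1=-1→11*; -5=-1→7
ply 4, X at 11 | -1=+1→10*; -5=+1→6
ply 5, O at 10 | -1=-1→9*; -5=-1→5
ply 6, X at 9 | -1=+1→8*; -5=+1→4
ply 7, O at 8 | -1=-1→7*; -5=-1→3
ply 8, X at 7 | -1=+1→6*; -5=+1→2
ply 9, O at 6 | -1=-1→5*; -5=-1→1
ply 10, X at 5 | -1=+1→4*; -5=+1→0
ply 11, O at 4 | -1=-1→3*
ply 12, X at 3 | -1=+1→2*
ply 13, O at 2 | -1=-1→1*
ply 14, X at 1 | -1=+1→0*
ply 15: 0 is terminal -1 (O); from 14 depth 14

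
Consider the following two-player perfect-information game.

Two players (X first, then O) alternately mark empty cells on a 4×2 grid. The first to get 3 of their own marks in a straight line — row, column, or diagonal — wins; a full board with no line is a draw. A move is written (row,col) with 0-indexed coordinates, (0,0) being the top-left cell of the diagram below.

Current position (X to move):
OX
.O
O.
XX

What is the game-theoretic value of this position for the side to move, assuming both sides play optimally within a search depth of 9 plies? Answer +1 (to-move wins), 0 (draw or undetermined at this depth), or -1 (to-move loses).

value(OX/.O/O./XX, X) = 0

ply 1, X at OX/.O/O./XX | (1,0)=+0→OX/XO/O./XX*; (2,1)=-1→OX/.O/OX/XX
ply 2, O at OX/XO/O./XX | (2,1)=+0→OX/XO/OO/XX*
ply 3: OX/XO/OO/XX is terminal +0 (X); from OX/.O/O./XX depth 9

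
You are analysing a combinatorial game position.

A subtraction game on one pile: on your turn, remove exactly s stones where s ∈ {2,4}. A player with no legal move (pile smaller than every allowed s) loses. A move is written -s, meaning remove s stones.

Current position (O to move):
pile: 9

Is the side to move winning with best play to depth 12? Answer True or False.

O winning at [9]: True

p1 O@[9]: -2[7]+1* -4[5]-1
p2 X@[7]: -2[5]-1* -4[3]-1
p3 O@[5]: -2[3]-1 -4[1]+1*
p4 X@[1] terminal -1; root [9] d12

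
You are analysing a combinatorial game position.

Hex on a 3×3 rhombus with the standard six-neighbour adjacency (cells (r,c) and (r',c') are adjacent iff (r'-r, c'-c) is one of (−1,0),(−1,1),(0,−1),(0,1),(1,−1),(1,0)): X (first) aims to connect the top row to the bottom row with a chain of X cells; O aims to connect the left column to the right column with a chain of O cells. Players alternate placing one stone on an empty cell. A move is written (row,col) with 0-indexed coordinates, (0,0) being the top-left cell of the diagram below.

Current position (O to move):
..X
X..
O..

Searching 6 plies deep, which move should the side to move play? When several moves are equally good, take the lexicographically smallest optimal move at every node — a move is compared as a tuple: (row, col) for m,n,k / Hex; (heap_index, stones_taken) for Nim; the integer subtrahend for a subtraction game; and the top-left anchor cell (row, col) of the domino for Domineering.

ply 1, O at ..X/X../O.. | (0,0)=-1→O.X/X../O..; (0,1)=-1→.OX/X../O..; (1,1)=-1→..X/XO./O..; (1,2)=+1→..X/X.O/O..*; (2,1)=+1→..X/X../OO.; (2,2)=-1→..X/X../O.O
ply 2, X at ..X/X.O/O.. | (0,0)=-1→X.X/X.O/O..*; (0,1)=-1→.XX/X.O/O..; (1,1)=-1→..X/XXO/O..; (2,1)=-1→..X/X.O/OX.; (2,2)=-1→..X/X.O/O.X
ply 3, O at X.X/X.O/O.. | (0,1)=+1→XOX/X.O/O..*; (1,1)=+1→X.X/XOO/O..; (2,1)=+1→X.X/X.O/OO.; (2,2)=+1→X.X/X.O/O.O
ply 4, X at XOX/X.O/O.. | (1,1)=-1→XOX/XXO/O..*; (2,1)=-1→XOX/X.O/OX.; (2,2)=-1→XOX/X.O/O.X
ply 5, O at XOX/XXO/O.. | (2,1)=+1→XOX/XXO/OO.*; (2,2)=-1→XOX/XXO/O.O
ply 6: XOX/XXO/OO. is terminal -1 (X); from ..X/X../O.. depth 6

O's best at [..X/X../O..]: (1,2)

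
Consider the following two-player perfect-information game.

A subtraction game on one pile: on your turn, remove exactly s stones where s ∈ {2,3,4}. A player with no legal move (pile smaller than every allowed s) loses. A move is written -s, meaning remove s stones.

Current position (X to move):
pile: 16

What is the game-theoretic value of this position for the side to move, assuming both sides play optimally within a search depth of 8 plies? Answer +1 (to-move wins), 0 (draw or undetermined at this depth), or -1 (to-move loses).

[16] X move#1: -2:-1/14, -3:+1/13*, -4:+1/12
[13] O move#2: -2:-1/11*, -3:-1/10, -4:-1/9
[11] X move#3: -2:-1/9, -3:-1/8, -4:+1/7*
[7] O move#4: -2:-1/5*, -3:-1/4, -4:-1/3
[5] X move#5: -2:-1/3, -3:-1/2, -4:+1/1*
[1] end (terminal -1, O#6); searched 16 to 8

value(16, X) = +1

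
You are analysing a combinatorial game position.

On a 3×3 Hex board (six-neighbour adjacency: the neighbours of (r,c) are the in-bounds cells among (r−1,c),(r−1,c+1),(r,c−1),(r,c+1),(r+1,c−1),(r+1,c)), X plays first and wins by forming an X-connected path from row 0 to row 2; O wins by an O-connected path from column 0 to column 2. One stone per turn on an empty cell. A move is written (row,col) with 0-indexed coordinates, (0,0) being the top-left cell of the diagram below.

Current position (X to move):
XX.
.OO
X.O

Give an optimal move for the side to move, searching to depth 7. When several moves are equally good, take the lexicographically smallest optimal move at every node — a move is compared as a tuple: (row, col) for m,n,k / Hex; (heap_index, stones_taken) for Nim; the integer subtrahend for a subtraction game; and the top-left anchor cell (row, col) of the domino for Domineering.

X's best at [XX./.OO/X.O]: (1,0)

p1 X@[XX./.OO/X.O]: (0,2)[XXX/.OO/X.O]-1 (1,0)[XX./XOO/X.O]+1* (2,1)[XX./.OO/XXO]-1
p2 O@[XX./XOO/X.O] terminal -1; root [XX./.OO/X.O] d7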